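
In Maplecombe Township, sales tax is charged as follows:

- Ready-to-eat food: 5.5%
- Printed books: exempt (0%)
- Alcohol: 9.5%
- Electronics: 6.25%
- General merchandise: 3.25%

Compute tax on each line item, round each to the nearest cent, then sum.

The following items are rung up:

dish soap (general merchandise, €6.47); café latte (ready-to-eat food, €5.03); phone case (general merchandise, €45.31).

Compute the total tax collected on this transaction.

Dish soap €6.47: general merchandise → 3.25% → €0.21
Café latte €5.03: ready-to-eat food → 5.5% → €0.28
Phone case €45.31: general merchandise → 3.25% → €1.47
Total tax = €0.21 + €0.28 + €1.47 = €1.96

€1.96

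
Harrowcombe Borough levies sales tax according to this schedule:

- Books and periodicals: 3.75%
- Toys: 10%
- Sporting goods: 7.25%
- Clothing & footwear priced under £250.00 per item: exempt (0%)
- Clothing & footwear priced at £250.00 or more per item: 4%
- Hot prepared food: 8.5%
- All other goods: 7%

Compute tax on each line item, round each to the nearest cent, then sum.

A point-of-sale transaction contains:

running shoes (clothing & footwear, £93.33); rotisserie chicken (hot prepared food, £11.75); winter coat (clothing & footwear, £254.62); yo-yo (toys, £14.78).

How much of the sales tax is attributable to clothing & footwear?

£10.18

Running shoes £93.33: clothing & footwear, under £250.00 → 0% → £0.00
Winter coat £254.62: clothing & footwear, £250.00 or more → 4% → £10.18
Tax on clothing & footwear = £0.00 + £10.18 = £10.18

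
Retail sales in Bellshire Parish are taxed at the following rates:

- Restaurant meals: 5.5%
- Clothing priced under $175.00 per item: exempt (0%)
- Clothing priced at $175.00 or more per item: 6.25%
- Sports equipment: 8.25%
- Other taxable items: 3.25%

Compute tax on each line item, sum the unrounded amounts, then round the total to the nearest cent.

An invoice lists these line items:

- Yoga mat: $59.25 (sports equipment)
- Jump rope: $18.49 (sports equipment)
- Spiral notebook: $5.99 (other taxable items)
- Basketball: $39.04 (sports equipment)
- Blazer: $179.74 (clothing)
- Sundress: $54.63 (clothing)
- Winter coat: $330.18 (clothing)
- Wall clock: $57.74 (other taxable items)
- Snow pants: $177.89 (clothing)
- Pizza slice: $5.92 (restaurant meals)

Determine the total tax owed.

Yoga mat $59.25: sports equipment → 8.25% → $4.888125
Jump rope $18.49: sports equipment → 8.25% → $1.525425
Spiral notebook $5.99: other taxable items → 3.25% → $0.194675
Basketball $39.04: sports equipment → 8.25% → $3.2208
Blazer $179.74: clothing, $175.00 or more → 6.25% → $11.23375
Sundress $54.63: clothing, under $175.00 → 0% → $0.00
Winter coat $330.18: clothing, $175.00 or more → 6.25% → $20.63625
Wall clock $57.74: other taxable items → 3.25% → $1.87655
Snow pants $177.89: clothing, $175.00 or more → 6.25% → $11.118125
Pizza slice $5.92: restaurant meals → 5.5% → $0.3256
Unrounded tax sum = $55.0193 → $55.02

$55.02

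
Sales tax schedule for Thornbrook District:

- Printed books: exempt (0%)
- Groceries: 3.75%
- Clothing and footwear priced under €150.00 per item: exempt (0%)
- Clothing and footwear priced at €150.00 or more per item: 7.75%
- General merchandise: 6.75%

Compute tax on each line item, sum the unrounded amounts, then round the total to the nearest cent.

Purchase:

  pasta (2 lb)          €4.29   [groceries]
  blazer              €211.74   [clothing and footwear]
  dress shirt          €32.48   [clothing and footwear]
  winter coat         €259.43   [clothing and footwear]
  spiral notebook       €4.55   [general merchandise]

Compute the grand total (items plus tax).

Pasta (2 lb) €4.29: groceries → 3.75% → €0.160875
Blazer €211.74: clothing and footwear, €150.00 or more → 7.75% → €16.40985
Dress shirt €32.48: clothing and footwear, under €150.00 → 0% → €0.00
Winter coat €259.43: clothing and footwear, €150.00 or more → 7.75% → €20.105825
Spiral notebook €4.55: general merchandise → 6.75% → €0.307125
Subtotal = €512.49; unrounded tax = €36.983675 → €36.98; total due = €549.47

€549.47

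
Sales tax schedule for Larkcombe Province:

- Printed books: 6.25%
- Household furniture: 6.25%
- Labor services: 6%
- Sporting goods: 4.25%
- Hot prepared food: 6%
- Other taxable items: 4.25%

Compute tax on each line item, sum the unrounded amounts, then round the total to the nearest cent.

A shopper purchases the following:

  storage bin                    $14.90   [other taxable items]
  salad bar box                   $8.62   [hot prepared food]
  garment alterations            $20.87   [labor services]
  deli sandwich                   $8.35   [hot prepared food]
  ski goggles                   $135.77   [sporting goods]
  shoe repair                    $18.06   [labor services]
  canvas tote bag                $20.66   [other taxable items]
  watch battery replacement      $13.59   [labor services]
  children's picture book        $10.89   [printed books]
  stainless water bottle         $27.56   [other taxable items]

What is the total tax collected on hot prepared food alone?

Salad bar box $8.62: hot prepared food → 6% → $0.5172
Deli sandwich $8.35: hot prepared food → 6% → $0.501
Tax on hot prepared food: unrounded sum = $1.0182 → $1.02

$1.02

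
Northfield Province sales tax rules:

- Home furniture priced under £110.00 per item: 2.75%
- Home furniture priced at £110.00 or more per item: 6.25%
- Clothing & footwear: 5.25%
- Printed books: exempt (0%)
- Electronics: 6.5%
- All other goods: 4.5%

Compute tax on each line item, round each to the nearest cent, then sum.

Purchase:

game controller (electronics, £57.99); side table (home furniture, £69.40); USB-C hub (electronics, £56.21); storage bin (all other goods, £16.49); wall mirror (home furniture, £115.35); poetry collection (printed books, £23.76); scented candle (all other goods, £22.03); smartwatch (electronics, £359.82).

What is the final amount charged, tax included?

Game controller £57.99: electronics → 6.5% → £3.77
Side table £69.40: home furniture, under £110.00 → 2.75% → £1.91
USB-C hub £56.21: electronics → 6.5% → £3.65
Storage bin £16.49: all other goods → 4.5% → £0.74
Wall mirror £115.35: home furniture, £110.00 or more → 6.25% → £7.21
Poetry collection £23.76: printed books → 0% → £0.00
Scented candle £22.03: all other goods → 4.5% → £0.99
Smartwatch £359.82: electronics → 6.5% → £23.39
Subtotal = £721.05; tax = £41.66; total due = £762.71

£762.71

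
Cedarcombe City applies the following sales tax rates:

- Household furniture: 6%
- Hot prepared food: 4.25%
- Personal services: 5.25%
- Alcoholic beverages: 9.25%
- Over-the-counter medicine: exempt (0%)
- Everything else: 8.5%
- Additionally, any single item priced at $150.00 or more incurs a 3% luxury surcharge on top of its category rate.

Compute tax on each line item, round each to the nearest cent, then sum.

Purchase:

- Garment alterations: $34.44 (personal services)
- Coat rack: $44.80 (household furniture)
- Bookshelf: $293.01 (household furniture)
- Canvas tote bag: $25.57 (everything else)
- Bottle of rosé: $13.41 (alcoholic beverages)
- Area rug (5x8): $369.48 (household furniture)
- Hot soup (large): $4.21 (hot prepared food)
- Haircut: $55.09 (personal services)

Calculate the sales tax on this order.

Garment alterations $34.44: personal services → 5.25% → $1.81
Coat rack $44.80: household furniture → 6% → $2.69
Bookshelf $293.01: household furniture → 6% + 3% surcharge = 9% → $26.37
Canvas tote bag $25.57: everything else → 8.5% → $2.17
Bottle of rosé $13.41: alcoholic beverages → 9.25% → $1.24
Area rug (5x8) $369.48: household furniture → 6% + 3% surcharge = 9% → $33.25
Hot soup (large) $4.21: hot prepared food → 4.25% → $0.18
Haircut $55.09: personal services → 5.25% → $2.89
Total tax = $1.81 + $2.69 + $26.37 + $2.17 + $1.24 + $33.25 + $0.18 + $2.89 = $70.60

$70.60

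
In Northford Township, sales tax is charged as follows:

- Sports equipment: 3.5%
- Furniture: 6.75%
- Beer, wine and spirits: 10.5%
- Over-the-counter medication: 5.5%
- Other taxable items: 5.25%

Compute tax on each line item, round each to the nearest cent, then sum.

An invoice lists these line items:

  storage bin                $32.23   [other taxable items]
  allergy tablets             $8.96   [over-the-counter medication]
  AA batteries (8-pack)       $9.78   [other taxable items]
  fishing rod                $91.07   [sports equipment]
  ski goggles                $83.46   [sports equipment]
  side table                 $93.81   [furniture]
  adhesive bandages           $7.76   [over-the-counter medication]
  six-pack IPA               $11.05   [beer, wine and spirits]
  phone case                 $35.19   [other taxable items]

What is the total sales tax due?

Storage bin $32.23: other taxable items → 5.25% → $1.69
Allergy tablets $8.96: over-the-counter medication → 5.5% → $0.49
AA batteries (8-pack) $9.78: other taxable items → 5.25% → $0.51
Fishing rod $91.07: sports equipment → 3.5% → $3.19
Ski goggles $83.46: sports equipment → 3.5% → $2.92
Side table $93.81: furniture → 6.75% → $6.33
Adhesive bandages $7.76: over-the-counter medication → 5.5% → $0.43
Six-pack IPA $11.05: beer, wine and spirits → 10.5% → $1.16
Phone case $35.19: other taxable items → 5.25% → $1.85
Total tax = $1.69 + $0.49 + $0.51 + $3.19 + $2.92 + $6.33 + $0.43 + $1.16 + $1.85 = $18.57

$18.57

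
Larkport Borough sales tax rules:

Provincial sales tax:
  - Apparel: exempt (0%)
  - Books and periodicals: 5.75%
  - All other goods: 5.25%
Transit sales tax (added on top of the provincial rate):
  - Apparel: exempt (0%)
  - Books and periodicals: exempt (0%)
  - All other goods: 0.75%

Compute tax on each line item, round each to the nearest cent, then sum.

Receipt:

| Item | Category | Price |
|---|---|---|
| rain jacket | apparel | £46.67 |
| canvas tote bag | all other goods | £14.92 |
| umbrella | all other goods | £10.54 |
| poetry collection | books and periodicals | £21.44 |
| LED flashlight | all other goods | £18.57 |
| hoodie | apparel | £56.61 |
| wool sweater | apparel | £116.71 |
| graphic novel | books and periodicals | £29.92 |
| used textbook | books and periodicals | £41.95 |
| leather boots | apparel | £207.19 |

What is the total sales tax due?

Rain jacket £46.67: apparel → 0% + 0% transit = 0% → £0.00
Canvas tote bag £14.92: all other goods → 5.25% + 0.75% transit = 6% → £0.90
Umbrella £10.54: all other goods → 5.25% + 0.75% transit = 6% → £0.63
Poetry collection £21.44: books and periodicals → 5.75% + 0% transit = 5.75% → £1.23
LED flashlight £18.57: all other goods → 5.25% + 0.75% transit = 6% → £1.11
Hoodie £56.61: apparel → 0% + 0% transit = 0% → £0.00
Wool sweater £116.71: apparel → 0% + 0% transit = 0% → £0.00
Graphic novel £29.92: books and periodicals → 5.75% + 0% transit = 5.75% → £1.72
Used textbook £41.95: books and periodicals → 5.75% + 0% transit = 5.75% → £2.41
Leather boots £207.19: apparel → 0% + 0% transit = 0% → £0.00
Total tax = £0.90 + £0.63 + £1.23 + £1.11 + £1.72 + £2.41 = £8.00

£8.00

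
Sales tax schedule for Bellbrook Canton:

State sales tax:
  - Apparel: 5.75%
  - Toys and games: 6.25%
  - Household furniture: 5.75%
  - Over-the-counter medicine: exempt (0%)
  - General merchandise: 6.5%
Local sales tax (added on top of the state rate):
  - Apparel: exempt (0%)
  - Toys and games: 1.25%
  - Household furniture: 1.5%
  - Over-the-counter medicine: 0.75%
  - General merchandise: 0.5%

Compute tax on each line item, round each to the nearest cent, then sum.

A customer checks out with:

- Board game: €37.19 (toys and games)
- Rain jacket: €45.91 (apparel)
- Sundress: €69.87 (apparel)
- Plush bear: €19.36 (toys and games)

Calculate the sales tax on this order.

Board game €37.19: toys and games → 6.25% + 1.25% local = 7.5% → €2.79
Rain jacket €45.91: apparel → 5.75% + 0% local = 5.75% → €2.64
Sundress €69.87: apparel → 5.75% + 0% local = 5.75% → €4.02
Plush bear €19.36: toys and games → 6.25% + 1.25% local = 7.5% → €1.45
Total tax = €2.79 + €2.64 + €4.02 + €1.45 = €10.90

€10.90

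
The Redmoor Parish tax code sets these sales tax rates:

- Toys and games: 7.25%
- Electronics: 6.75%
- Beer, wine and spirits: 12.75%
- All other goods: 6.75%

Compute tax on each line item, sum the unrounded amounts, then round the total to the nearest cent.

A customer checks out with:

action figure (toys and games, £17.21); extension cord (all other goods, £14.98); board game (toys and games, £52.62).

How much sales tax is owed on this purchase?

£6.07

Action figure £17.21: toys and games → 7.25% → £1.247725
Extension cord £14.98: all other goods → 6.75% → £1.01115
Board game £52.62: toys and games → 7.25% → £3.81495
Unrounded tax sum = £6.073825 → £6.07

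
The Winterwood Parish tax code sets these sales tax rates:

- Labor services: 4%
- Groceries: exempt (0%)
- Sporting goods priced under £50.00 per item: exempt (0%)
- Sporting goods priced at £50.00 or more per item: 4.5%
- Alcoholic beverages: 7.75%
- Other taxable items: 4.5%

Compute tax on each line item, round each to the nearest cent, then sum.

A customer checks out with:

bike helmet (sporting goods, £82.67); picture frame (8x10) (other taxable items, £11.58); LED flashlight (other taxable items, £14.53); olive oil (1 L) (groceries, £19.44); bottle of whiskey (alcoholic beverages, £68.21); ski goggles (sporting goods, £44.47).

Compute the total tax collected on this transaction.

Bike helmet £82.67: sporting goods, £50.00 or more → 4.5% → £3.72
Picture frame (8x10) £11.58: other taxable items → 4.5% → £0.52
LED flashlight £14.53: other taxable items → 4.5% → £0.65
Olive oil (1 L) £19.44: groceries → 0% → £0.00
Bottle of whiskey £68.21: alcoholic beverages → 7.75% → £5.29
Ski goggles £44.47: sporting goods, under £50.00 → 0% → £0.00
Total tax = £3.72 + £0.52 + £0.65 + £5.29 = £10.18

£10.18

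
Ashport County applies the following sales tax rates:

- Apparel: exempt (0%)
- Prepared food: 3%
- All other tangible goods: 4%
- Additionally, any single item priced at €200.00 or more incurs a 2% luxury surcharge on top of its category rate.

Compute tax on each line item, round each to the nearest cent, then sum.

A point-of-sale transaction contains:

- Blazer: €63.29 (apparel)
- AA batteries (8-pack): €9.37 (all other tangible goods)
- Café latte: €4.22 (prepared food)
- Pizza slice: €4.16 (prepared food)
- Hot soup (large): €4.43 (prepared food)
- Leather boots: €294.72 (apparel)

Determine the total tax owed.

Blazer €63.29: apparel → 0% → €0.00
AA batteries (8-pack) €9.37: all other tangible goods → 4% → €0.37
Café latte €4.22: prepared food → 3% → €0.13
Pizza slice €4.16: prepared food → 3% → €0.12
Hot soup (large) €4.43: prepared food → 3% → €0.13
Leather boots €294.72: apparel → 0% + 2% surcharge = 2% → €5.89
Total tax = €0.37 + €0.13 + €0.12 + €0.13 + €5.89 = €6.64

€6.64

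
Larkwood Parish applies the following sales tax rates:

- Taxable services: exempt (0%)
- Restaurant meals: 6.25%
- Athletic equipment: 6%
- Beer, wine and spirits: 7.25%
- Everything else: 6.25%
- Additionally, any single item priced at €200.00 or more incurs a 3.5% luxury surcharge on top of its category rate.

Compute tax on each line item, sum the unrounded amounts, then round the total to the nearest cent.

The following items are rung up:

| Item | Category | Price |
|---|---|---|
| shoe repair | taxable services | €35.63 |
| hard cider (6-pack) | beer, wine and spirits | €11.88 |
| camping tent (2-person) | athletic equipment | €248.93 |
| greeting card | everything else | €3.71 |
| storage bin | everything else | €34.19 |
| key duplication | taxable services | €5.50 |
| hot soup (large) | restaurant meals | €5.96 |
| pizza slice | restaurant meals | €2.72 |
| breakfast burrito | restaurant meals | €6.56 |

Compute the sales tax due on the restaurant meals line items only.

Hot soup (large) €5.96: restaurant meals → 6.25% → €0.3725
Pizza slice €2.72: restaurant meals → 6.25% → €0.17
Breakfast burrito €6.56: restaurant meals → 6.25% → €0.41
Tax on restaurant meals: unrounded sum = €0.9525 → €0.95

€0.95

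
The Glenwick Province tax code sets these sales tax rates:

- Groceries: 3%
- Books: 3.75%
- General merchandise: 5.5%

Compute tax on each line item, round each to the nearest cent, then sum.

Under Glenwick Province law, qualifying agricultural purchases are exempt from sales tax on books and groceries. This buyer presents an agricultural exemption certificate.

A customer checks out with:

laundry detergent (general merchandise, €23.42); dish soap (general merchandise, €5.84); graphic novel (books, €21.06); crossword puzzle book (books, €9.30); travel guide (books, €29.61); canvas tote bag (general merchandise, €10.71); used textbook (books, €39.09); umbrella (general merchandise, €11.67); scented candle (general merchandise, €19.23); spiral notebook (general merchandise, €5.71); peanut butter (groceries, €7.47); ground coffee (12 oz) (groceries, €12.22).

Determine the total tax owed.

Laundry detergent €23.42: general merchandise → 5.5% → €1.29
Dish soap €5.84: general merchandise → 5.5% → €0.32
Graphic novel €21.06: books, buyer-exempt → 0% → €0.00
Crossword puzzle book €9.30: books, buyer-exempt → 0% → €0.00
Travel guide €29.61: books, buyer-exempt → 0% → €0.00
Canvas tote bag €10.71: general merchandise → 5.5% → €0.59
Used textbook €39.09: books, buyer-exempt → 0% → €0.00
Umbrella €11.67: general merchandise → 5.5% → €0.64
Scented candle €19.23: general merchandise → 5.5% → €1.06
Spiral notebook €5.71: general merchandise → 5.5% → €0.31
Peanut butter €7.47: groceries, buyer-exempt → 0% → €0.00
Ground coffee (12 oz) €12.22: groceries, buyer-exempt → 0% → €0.00
Total tax = €1.29 + €0.32 + €0.59 + €0.64 + €1.06 + €0.31 = €4.21

€4.21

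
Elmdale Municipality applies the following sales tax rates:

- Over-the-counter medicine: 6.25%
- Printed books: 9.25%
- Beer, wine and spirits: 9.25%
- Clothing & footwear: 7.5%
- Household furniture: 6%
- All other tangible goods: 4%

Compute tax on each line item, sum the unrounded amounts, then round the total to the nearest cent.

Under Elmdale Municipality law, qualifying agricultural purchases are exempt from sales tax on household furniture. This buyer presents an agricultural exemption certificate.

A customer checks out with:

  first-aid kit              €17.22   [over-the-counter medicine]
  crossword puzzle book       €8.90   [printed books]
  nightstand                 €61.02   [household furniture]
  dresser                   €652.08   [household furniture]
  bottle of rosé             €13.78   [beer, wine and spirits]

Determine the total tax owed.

First-aid kit €17.22: over-the-counter medicine → 6.25% → €1.07625
Crossword puzzle book €8.90: printed books → 9.25% → €0.82325
Nightstand €61.02: household furniture, buyer-exempt → 0% → €0.00
Dresser €652.08: household furniture, buyer-exempt → 0% → €0.00
Bottle of rosé €13.78: beer, wine and spirits → 9.25% → €1.27465
Unrounded tax sum = €3.17415 → €3.17

€3.17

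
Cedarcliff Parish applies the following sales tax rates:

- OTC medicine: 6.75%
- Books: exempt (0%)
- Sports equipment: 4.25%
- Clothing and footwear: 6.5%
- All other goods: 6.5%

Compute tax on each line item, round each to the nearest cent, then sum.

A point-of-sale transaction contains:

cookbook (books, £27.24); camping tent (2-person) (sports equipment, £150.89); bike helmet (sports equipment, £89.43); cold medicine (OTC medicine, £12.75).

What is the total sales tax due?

Cookbook £27.24: books → 0% → £0.00
Camping tent (2-person) £150.89: sports equipment → 4.25% → £6.41
Bike helmet £89.43: sports equipment → 4.25% → £3.80
Cold medicine £12.75: OTC medicine → 6.75% → £0.86
Total tax = £6.41 + £3.80 + £0.86 = £11.07

£11.07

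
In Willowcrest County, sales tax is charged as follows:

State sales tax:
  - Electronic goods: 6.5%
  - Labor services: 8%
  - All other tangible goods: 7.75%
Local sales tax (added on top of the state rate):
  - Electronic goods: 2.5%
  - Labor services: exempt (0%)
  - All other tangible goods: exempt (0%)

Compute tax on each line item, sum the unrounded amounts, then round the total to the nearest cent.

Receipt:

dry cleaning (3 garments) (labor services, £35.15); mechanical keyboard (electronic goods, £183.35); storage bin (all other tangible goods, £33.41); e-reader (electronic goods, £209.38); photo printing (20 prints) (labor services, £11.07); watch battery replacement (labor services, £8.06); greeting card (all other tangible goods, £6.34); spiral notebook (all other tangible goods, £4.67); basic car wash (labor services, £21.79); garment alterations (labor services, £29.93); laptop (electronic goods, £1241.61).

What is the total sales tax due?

Dry cleaning (3 garments) £35.15: labor services → 8% + 0% local = 8% → £2.812
Mechanical keyboard £183.35: electronic goods → 6.5% + 2.5% local = 9% → £16.5015
Storage bin £33.41: all other tangible goods → 7.75% + 0% local = 7.75% → £2.589275
E-reader £209.38: electronic goods → 6.5% + 2.5% local = 9% → £18.8442
Photo printing (20 prints) £11.07: labor services → 8% + 0% local = 8% → £0.8856
Watch battery replacement £8.06: labor services → 8% + 0% local = 8% → £0.6448
Greeting card £6.34: all other tangible goods → 7.75% + 0% local = 7.75% → £0.49135
Spiral notebook £4.67: all other tangible goods → 7.75% + 0% local = 7.75% → £0.361925
Basic car wash £21.79: labor services → 8% + 0% local = 8% → £1.7432
Garment alterations £29.93: labor services → 8% + 0% local = 8% → £2.3944
Laptop £1241.61: electronic goods → 6.5% + 2.5% local = 9% → £111.7449
Unrounded tax sum = £159.01315 → £159.01

£159.01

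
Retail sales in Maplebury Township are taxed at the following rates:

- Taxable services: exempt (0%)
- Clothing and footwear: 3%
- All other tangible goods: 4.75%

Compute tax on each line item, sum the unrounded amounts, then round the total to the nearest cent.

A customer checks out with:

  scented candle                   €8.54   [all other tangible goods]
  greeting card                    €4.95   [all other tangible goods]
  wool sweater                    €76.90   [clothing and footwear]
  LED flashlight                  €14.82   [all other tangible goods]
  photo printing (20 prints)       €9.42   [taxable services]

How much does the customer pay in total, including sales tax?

€118.28

Scented candle €8.54: all other tangible goods → 4.75% → €0.40565
Greeting card €4.95: all other tangible goods → 4.75% → €0.235125
Wool sweater €76.90: clothing and footwear → 3% → €2.307
LED flashlight €14.82: all other tangible goods → 4.75% → €0.70395
Photo printing (20 prints) €9.42: taxable services → 0% → €0.00
Subtotal = €114.63; unrounded tax = €3.651725 → €3.65; total due = €118.28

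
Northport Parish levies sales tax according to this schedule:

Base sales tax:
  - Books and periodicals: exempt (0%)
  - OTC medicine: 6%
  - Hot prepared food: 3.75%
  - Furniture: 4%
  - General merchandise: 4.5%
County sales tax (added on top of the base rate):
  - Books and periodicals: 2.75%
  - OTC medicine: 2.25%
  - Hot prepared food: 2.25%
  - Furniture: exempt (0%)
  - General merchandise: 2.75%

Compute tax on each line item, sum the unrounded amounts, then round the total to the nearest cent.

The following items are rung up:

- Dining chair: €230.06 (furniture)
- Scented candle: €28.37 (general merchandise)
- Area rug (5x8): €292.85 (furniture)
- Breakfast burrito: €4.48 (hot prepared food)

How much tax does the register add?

€23.24

Dining chair €230.06: furniture → 4% + 0% county = 4% → €9.2024
Scented candle €28.37: general merchandise → 4.5% + 2.75% county = 7.25% → €2.056825
Area rug (5x8) €292.85: furniture → 4% + 0% county = 4% → €11.714
Breakfast burrito €4.48: hot prepared food → 3.75% + 2.25% county = 6% → €0.2688
Unrounded tax sum = €23.242025 → €23.24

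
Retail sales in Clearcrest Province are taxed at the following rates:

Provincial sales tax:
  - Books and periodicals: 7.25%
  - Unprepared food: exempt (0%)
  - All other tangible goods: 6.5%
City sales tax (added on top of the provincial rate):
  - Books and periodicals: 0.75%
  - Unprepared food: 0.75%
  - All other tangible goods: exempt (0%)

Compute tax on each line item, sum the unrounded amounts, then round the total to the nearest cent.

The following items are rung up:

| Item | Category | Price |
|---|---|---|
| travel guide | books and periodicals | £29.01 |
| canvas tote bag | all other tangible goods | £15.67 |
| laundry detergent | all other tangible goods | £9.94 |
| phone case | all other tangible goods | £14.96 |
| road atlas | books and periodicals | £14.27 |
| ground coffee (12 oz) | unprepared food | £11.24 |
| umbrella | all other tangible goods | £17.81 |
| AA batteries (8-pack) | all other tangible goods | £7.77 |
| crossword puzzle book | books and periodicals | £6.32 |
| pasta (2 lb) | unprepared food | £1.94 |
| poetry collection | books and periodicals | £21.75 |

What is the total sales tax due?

Travel guide £29.01: books and periodicals → 7.25% + 0.75% city = 8% → £2.3208
Canvas tote bag £15.67: all other tangible goods → 6.5% + 0% city = 6.5% → £1.01855
Laundry detergent £9.94: all other tangible goods → 6.5% + 0% city = 6.5% → £0.6461
Phone case £14.96: all other tangible goods → 6.5% + 0% city = 6.5% → £0.9724
Road atlas £14.27: books and periodicals → 7.25% + 0.75% city = 8% → £1.1416
Ground coffee (12 oz) £11.24: unprepared food → 0% + 0.75% city = 0.75% → £0.0843
Umbrella £17.81: all other tangible goods → 6.5% + 0% city = 6.5% → £1.15765
AA batteries (8-pack) £7.77: all other tangible goods → 6.5% + 0% city = 6.5% → £0.50505
Crossword puzzle book £6.32: books and periodicals → 7.25% + 0.75% city = 8% → £0.5056
Pasta (2 lb) £1.94: unprepared food → 0% + 0.75% city = 0.75% → £0.01455
Poetry collection £21.75: books and periodicals → 7.25% + 0.75% city = 8% → £1.74
Unrounded tax sum = £10.1066 → £10.11

£10.11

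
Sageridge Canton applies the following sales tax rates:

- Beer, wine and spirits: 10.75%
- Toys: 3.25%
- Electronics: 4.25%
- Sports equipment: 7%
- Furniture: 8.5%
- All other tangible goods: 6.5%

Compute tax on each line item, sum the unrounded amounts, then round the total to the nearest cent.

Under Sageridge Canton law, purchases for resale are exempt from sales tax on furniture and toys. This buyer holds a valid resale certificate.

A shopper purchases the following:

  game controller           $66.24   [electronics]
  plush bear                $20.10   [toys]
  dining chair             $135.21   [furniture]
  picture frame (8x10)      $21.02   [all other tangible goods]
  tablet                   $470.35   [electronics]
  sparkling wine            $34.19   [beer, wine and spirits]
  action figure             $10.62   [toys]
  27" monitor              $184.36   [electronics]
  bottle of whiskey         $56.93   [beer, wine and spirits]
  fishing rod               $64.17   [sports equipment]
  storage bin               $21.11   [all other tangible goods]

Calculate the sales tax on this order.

Game controller $66.24: electronics → 4.25% → $2.8152
Plush bear $20.10: toys, buyer-exempt → 0% → $0.00
Dining chair $135.21: furniture, buyer-exempt → 0% → $0.00
Picture frame (8x10) $21.02: all other tangible goods → 6.5% → $1.3663
Tablet $470.35: electronics → 4.25% → $19.989875
Sparkling wine $34.19: beer, wine and spirits → 10.75% → $3.675425
Action figure $10.62: toys, buyer-exempt → 0% → $0.00
27" monitor $184.36: electronics → 4.25% → $7.8353
Bottle of whiskey $56.93: beer, wine and spirits → 10.75% → $6.119975
Fishing rod $64.17: sports equipment → 7% → $4.4919
Storage bin $21.11: all other tangible goods → 6.5% → $1.37215
Unrounded tax sum = $47.666125 → $47.67

$47.67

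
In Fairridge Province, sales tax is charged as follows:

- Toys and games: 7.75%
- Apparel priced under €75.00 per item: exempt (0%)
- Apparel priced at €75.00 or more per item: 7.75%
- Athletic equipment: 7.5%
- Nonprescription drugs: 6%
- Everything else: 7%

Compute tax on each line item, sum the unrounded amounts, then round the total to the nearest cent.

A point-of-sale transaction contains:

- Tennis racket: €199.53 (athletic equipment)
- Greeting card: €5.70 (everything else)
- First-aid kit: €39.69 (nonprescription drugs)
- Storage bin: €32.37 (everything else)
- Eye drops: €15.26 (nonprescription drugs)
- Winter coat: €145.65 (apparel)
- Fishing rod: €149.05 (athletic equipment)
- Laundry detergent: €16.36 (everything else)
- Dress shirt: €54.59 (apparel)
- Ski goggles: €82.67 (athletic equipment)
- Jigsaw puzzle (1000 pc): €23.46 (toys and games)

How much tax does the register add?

€52.56

Tennis racket €199.53: athletic equipment → 7.5% → €14.96475
Greeting card €5.70: everything else → 7% → €0.399
First-aid kit €39.69: nonprescription drugs → 6% → €2.3814
Storage bin €32.37: everything else → 7% → €2.2659
Eye drops €15.26: nonprescription drugs → 6% → €0.9156
Winter coat €145.65: apparel, €75.00 or more → 7.75% → €11.287875
Fishing rod €149.05: athletic equipment → 7.5% → €11.17875
Laundry detergent €16.36: everything else → 7% → €1.1452
Dress shirt €54.59: apparel, under €75.00 → 0% → €0.00
Ski goggles €82.67: athletic equipment → 7.5% → €6.20025
Jigsaw puzzle (1000 pc) €23.46: toys and games → 7.75% → €1.81815
Unrounded tax sum = €52.556875 → €52.56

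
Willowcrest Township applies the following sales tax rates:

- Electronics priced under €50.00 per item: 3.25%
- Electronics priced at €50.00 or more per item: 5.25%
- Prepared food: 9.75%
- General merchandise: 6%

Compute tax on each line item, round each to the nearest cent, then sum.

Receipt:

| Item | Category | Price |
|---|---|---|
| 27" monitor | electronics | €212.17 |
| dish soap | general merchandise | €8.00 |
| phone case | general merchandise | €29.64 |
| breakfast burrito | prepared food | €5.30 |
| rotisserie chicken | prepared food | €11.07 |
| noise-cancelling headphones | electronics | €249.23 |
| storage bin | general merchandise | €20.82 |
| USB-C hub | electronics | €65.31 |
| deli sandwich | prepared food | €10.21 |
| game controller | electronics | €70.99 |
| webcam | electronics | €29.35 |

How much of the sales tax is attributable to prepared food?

€2.60

Breakfast burrito €5.30: prepared food → 9.75% → €0.52
Rotisserie chicken €11.07: prepared food → 9.75% → €1.08
Deli sandwich €10.21: prepared food → 9.75% → €1.00
Tax on prepared food = €0.52 + €1.08 + €1.00 = €2.60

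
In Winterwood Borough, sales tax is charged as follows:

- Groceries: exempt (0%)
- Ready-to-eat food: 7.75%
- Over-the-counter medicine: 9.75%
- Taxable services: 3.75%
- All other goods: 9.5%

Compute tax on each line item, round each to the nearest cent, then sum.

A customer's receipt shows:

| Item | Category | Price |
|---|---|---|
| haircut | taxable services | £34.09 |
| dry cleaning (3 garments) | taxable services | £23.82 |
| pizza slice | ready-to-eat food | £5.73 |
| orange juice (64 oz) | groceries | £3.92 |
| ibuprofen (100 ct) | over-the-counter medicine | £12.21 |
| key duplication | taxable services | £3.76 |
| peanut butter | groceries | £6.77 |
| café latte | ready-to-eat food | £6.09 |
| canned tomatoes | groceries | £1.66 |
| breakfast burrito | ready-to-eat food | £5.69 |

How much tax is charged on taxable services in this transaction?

Haircut £34.09: taxable services → 3.75% → £1.28
Dry cleaning (3 garments) £23.82: taxable services → 3.75% → £0.89
Key duplication £3.76: taxable services → 3.75% → £0.14
Tax on taxable services = £1.28 + £0.89 + £0.14 = £2.31

£2.31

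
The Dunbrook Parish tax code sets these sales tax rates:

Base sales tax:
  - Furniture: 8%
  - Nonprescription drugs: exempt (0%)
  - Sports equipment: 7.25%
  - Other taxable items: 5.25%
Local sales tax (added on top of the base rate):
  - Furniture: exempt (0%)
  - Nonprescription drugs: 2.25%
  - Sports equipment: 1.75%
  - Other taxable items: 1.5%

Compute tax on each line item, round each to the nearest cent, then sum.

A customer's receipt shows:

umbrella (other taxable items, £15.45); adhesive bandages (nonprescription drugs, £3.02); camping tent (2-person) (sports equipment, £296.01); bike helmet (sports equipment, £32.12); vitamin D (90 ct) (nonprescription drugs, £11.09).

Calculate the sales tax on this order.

Umbrella £15.45: other taxable items → 5.25% + 1.5% local = 6.75% → £1.04
Adhesive bandages £3.02: nonprescription drugs → 0% + 2.25% local = 2.25% → £0.07
Camping tent (2-person) £296.01: sports equipment → 7.25% + 1.75% local = 9% → £26.64
Bike helmet £32.12: sports equipment → 7.25% + 1.75% local = 9% → £2.89
Vitamin D (90 ct) £11.09: nonprescription drugs → 0% + 2.25% local = 2.25% → £0.25
Total tax = £1.04 + £0.07 + £26.64 + £2.89 + £0.25 = £30.89

£30.89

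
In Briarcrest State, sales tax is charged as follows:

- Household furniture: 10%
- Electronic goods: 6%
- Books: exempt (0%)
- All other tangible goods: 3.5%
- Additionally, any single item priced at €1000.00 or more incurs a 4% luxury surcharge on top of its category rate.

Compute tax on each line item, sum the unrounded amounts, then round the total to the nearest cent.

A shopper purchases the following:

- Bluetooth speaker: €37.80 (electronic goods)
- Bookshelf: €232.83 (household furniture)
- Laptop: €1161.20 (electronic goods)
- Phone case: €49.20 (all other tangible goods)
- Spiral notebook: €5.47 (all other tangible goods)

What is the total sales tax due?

Bluetooth speaker €37.80: electronic goods → 6% → €2.268
Bookshelf €232.83: household furniture → 10% → €23.283
Laptop €1161.20: electronic goods → 6% + 4% surcharge = 10% → €116.12
Phone case €49.20: all other tangible goods → 3.5% → €1.722
Spiral notebook €5.47: all other tangible goods → 3.5% → €0.19145
Unrounded tax sum = €143.58445 → €143.58

€143.58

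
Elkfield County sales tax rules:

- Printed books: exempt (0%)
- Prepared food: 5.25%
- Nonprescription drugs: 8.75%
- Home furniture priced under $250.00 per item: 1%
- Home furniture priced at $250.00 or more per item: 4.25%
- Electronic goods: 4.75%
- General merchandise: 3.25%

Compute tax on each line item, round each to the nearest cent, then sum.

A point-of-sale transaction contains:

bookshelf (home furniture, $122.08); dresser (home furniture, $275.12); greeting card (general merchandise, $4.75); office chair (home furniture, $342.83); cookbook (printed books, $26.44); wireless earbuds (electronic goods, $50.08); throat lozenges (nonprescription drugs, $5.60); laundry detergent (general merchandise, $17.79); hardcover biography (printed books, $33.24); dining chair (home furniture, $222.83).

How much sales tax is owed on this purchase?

$33.31

Bookshelf $122.08: home furniture, under $250.00 → 1% → $1.22
Dresser $275.12: home furniture, $250.00 or more → 4.25% → $11.69
Greeting card $4.75: general merchandise → 3.25% → $0.15
Office chair $342.83: home furniture, $250.00 or more → 4.25% → $14.57
Cookbook $26.44: printed books → 0% → $0.00
Wireless earbuds $50.08: electronic goods → 4.75% → $2.38
Throat lozenges $5.60: nonprescription drugs → 8.75% → $0.49
Laundry detergent $17.79: general merchandise → 3.25% → $0.58
Hardcover biography $33.24: printed books → 0% → $0.00
Dining chair $222.83: home furniture, under $250.00 → 1% → $2.23
Total tax = $1.22 + $11.69 + $0.15 + $14.57 + $2.38 + $0.49 + $0.58 + $2.23 = $33.31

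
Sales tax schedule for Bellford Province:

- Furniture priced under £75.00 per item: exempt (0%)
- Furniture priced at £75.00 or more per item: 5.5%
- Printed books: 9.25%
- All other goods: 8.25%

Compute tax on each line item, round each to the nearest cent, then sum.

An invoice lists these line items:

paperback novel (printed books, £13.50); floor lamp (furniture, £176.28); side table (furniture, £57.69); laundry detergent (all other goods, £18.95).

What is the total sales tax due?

Paperback novel £13.50: printed books → 9.25% → £1.25
Floor lamp £176.28: furniture, £75.00 or more → 5.5% → £9.70
Side table £57.69: furniture, under £75.00 → 0% → £0.00
Laundry detergent £18.95: all other goods → 8.25% → £1.56
Total tax = £1.25 + £9.70 + £1.56 = £12.51

£12.51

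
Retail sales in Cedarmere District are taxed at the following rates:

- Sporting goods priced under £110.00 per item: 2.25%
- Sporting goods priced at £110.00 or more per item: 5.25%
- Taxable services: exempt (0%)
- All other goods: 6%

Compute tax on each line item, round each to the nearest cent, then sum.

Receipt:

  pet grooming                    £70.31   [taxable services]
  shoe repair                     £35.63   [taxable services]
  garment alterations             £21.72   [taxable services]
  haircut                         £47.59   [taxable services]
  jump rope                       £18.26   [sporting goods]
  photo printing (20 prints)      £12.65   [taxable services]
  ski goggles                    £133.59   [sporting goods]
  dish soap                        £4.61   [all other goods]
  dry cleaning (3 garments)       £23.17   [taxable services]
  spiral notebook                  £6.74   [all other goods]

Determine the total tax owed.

Pet grooming £70.31: taxable services → 0% → £0.00
Shoe repair £35.63: taxable services → 0% → £0.00
Garment alterations £21.72: taxable services → 0% → £0.00
Haircut £47.59: taxable services → 0% → £0.00
Jump rope £18.26: sporting goods, under £110.00 → 2.25% → £0.41
Photo printing (20 prints) £12.65: taxable services → 0% → £0.00
Ski goggles £133.59: sporting goods, £110.00 or more → 5.25% → £7.01
Dish soap £4.61: all other goods → 6% → £0.28
Dry cleaning (3 garments) £23.17: taxable services → 0% → £0.00
Spiral notebook £6.74: all other goods → 6% → £0.40
Total tax = £0.41 + £7.01 + £0.28 + £0.40 = £8.10

£8.10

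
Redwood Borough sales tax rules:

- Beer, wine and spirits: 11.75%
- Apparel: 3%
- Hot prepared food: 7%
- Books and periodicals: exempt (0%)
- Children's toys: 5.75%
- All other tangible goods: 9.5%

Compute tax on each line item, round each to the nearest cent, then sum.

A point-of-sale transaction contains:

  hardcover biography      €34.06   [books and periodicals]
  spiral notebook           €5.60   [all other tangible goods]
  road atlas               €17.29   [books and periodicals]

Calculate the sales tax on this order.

Hardcover biography €34.06: books and periodicals → 0% → €0.00
Spiral notebook €5.60: all other tangible goods → 9.5% → €0.53
Road atlas €17.29: books and periodicals → 0% → €0.00
Total tax = €0.53

€0.53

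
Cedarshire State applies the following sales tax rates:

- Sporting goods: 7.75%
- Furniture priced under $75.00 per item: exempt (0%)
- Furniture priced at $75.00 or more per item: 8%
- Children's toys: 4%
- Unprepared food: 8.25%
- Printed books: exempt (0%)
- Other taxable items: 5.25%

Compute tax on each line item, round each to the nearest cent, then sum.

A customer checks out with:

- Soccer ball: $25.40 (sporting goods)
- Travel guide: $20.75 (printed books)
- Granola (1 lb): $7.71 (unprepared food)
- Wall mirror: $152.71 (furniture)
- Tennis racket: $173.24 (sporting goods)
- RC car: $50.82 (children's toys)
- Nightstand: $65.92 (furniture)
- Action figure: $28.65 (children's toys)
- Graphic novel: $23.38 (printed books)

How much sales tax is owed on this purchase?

Soccer ball $25.40: sporting goods → 7.75% → $1.97
Travel guide $20.75: printed books → 0% → $0.00
Granola (1 lb) $7.71: unprepared food → 8.25% → $0.64
Wall mirror $152.71: furniture, $75.00 or more → 8% → $12.22
Tennis racket $173.24: sporting goods → 7.75% → $13.43
RC car $50.82: children's toys → 4% → $2.03
Nightstand $65.92: furniture, under $75.00 → 0% → $0.00
Action figure $28.65: children's toys → 4% → $1.15
Graphic novel $23.38: printed books → 0% → $0.00
Total tax = $1.97 + $0.64 + $12.22 + $13.43 + $2.03 + $1.15 = $31.44

$31.44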